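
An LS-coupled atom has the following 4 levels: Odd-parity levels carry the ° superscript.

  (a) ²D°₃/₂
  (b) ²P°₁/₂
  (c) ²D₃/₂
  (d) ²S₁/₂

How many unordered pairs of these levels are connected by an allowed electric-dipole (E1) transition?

(a)–(b): forbidden (parity).
(a)–(c): allowed.
(a)–(d): forbidden (ΔL).
(b)–(c): allowed.
(b)–(d): allowed.
(c)–(d): forbidden (parity, ΔL).
Allowed pairs: 3 of 6.

3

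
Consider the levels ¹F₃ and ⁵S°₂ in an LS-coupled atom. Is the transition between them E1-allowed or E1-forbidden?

Reading off the term symbols: S 0→2, L 3→0, J 3→2, parity even→odd.
Parity must change: even → odd — satisfied.
ΔS = 0: S: 0 → 2 — violated.
ΔL = 0, ±1 (not L=0↔0): L: 3 → 0, ΔL = -3 — violated.
ΔJ = 0, ±1 (not J=0↔0): J: 3 → 2, ΔJ = -1 — satisfied.
Rule(s) violated: ΔS, ΔL.

forbidden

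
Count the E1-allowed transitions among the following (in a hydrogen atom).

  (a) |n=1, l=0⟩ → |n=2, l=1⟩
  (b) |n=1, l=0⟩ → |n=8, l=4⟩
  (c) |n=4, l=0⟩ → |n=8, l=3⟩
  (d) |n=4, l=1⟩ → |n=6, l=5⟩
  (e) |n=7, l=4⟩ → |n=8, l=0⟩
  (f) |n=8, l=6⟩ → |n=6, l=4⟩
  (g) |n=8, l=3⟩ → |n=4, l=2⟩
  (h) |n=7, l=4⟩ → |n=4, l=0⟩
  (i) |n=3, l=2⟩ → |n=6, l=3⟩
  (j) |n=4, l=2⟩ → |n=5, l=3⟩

(a) allowed
(b) forbidden — Δl = +4 (E1 requires Δl = ±1)
(c) forbidden — Δl = +3 (E1 requires Δl = ±1)
(d) forbidden — Δl = +4 (E1 requires Δl = ±1)
(e) forbidden — Δl = -4 (E1 requires Δl = ±1)
(f) forbidden — Δl = -2 (E1 requires Δl = ±1)
(g) allowed
(h) forbidden — Δl = -4 (E1 requires Δl = ±1)
(i) allowed
(j) allowed
Total allowed: 4 of 10.

4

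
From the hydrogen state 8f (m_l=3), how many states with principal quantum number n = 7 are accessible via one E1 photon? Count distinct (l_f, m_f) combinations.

4

E1 requires Δl = ±1, so l_f ∈ {2, 4}; with 0 ≤ l_f ≤ n_f−1 = 6, the allowed l_f values are {2, 4}.
For l_f = 2: m_f ∈ {m_i−1, m_i, m_i+1} ∩ [−2, 2] = {2} → 1 state.
For l_f = 4: m_f ∈ {m_i−1, m_i, m_i+1} ∩ [−4, 4] = {2, 3, 4} → 3 states.
Total: 4.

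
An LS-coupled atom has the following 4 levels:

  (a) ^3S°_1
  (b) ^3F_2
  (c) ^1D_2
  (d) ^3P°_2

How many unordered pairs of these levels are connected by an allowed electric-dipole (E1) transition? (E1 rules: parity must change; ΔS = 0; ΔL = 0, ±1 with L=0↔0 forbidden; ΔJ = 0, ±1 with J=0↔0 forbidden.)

0

(a)–(b): forbidden (ΔL).
(a)–(c): forbidden (ΔS, ΔL).
(a)–(d): forbidden (parity).
(b)–(c): forbidden (parity, ΔS).
(b)–(d): forbidden (ΔL).
(c)–(d): forbidden (ΔS).
Allowed pairs: 0 of 6.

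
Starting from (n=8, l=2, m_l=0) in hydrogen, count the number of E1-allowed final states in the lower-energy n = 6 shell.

6

E1 requires Δl = ±1, so l_f ∈ {1, 3}; with 0 ≤ l_f ≤ n_f−1 = 5, the allowed l_f values are {1, 3}.
For l_f = 1: m_f ∈ {m_i−1, m_i, m_i+1} ∩ [−1, 1] = {-1, 0, 1} → 3 states.
For l_f = 3: m_f ∈ {m_i−1, m_i, m_i+1} ∩ [−3, 3] = {-1, 0, 1} → 3 states.
Total: 6.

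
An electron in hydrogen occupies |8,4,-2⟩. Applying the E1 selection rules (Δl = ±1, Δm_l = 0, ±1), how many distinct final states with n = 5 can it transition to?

3

E1 requires Δl = ±1, so l_f ∈ {3, 5}; with 0 ≤ l_f ≤ n_f−1 = 4, the allowed l_f values are {3}.
For l_f = 3: m_f ∈ {m_i−1, m_i, m_i+1} ∩ [−3, 3] = {-3, -2, -1} → 3 states.
Total: 3.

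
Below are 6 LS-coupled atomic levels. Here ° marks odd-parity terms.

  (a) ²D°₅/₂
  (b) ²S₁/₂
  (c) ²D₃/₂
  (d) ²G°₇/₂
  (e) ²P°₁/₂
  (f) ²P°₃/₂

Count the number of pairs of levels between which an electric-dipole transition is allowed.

5

(a)–(b): forbidden (ΔL, ΔJ).
(a)–(c): allowed.
(a)–(d): forbidden (parity, ΔL).
(a)–(e): forbidden (parity, ΔJ).
(a)–(f): forbidden (parity).
(b)–(c): forbidden (parity, ΔL).
(b)–(d): forbidden (ΔL, ΔJ).
(b)–(e): allowed.
(b)–(f): allowed.
(c)–(d): forbidden (ΔL, ΔJ).
(c)–(e): allowed.
(c)–(f): allowed.
(d)–(e): forbidden (parity, ΔL, ΔJ).
(d)–(f): forbidden (parity, ΔL, ΔJ).
(e)–(f): forbidden (parity).
Allowed pairs: 5 of 15.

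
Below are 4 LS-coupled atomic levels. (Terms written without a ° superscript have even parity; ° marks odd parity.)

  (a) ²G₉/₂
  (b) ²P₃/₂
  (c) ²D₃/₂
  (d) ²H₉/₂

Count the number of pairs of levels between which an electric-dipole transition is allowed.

0

(a)–(b): forbidden (parity, ΔL, ΔJ).
(a)–(c): forbidden (parity, ΔL, ΔJ).
(a)–(d): forbidden (parity).
(b)–(c): forbidden (parity).
(b)–(d): forbidden (parity, ΔL, ΔJ).
(c)–(d): forbidden (parity, ΔL, ΔJ).
Allowed pairs: 0 of 6.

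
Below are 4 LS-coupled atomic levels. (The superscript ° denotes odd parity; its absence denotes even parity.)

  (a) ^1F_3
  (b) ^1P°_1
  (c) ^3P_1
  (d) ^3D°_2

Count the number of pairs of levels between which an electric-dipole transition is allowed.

(a)–(b): forbidden (ΔL, ΔJ).
(a)–(c): forbidden (parity, ΔS, ΔL, ΔJ).
(a)–(d): forbidden (ΔS).
(b)–(c): forbidden (ΔS).
(b)–(d): forbidden (parity, ΔS).
(c)–(d): allowed.
Allowed pairs: 1 of 6.

1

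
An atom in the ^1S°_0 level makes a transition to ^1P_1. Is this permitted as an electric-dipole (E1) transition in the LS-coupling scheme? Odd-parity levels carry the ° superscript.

Initial level: S=0, L=0, J=0, parity odd. Final level: S=0, L=1, J=1, parity even.
Parity must change: odd → even — ✓.
ΔS = 0: S: 0 → 0 — ✓.
ΔL = 0, ±1 (not L=0↔0): L: 0 → 1, ΔL = +1 — ✓.
ΔJ = 0, ±1 (not J=0↔0): J: 0 → 1, ΔJ = +1 — ✓.
All four E1 rules are satisfied.

allowed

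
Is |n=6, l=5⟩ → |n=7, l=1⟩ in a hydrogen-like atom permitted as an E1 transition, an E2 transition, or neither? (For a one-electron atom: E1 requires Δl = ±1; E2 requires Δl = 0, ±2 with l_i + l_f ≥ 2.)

neither

Δl = 1 − 5 = -4; l_i + l_f = 6.
E1 (Δl = ±1): not satisfied.
E2 (Δl = 0,±2, l_i+l_f ≥ 2): not satisfied.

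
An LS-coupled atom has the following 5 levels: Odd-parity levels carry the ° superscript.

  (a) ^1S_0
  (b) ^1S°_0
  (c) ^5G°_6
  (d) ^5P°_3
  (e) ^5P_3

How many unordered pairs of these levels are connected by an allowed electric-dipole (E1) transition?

1

(a)–(b): forbidden (ΔL, ΔJ).
(a)–(c): forbidden (ΔS, ΔL, ΔJ).
(a)–(d): forbidden (ΔS, ΔJ).
(a)–(e): forbidden (parity, ΔS, ΔJ).
(b)–(c): forbidden (parity, ΔS, ΔL, ΔJ).
(b)–(d): forbidden (parity, ΔS, ΔJ).
(b)–(e): forbidden (ΔS, ΔJ).
(c)–(d): forbidden (parity, ΔL, ΔJ).
(c)–(e): forbidden (ΔL, ΔJ).
(d)–(e): allowed.
Allowed pairs: 1 of 10.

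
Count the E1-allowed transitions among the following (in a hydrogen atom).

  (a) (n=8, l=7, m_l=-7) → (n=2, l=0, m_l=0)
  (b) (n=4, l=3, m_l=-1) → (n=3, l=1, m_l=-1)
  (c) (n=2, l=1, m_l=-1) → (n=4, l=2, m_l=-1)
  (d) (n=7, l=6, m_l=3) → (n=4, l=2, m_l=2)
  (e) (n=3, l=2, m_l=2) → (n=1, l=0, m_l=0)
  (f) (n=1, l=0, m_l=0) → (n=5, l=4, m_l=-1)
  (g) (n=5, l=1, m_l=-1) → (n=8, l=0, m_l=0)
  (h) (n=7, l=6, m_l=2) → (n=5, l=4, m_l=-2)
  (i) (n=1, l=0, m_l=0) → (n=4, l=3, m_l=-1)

(a) forbidden — Δl = -7 (E1 requires Δl = ±1); Δm_l = +7 (E1 requires Δm_l = 0, ±1)
(b) forbidden — Δl = -2 (E1 requires Δl = ±1)
(c) allowed
(d) forbidden — Δl = -4 (E1 requires Δl = ±1)
(e) forbidden — Δl = -2 (E1 requires Δl = ±1); Δm_l = -2 (E1 requires Δm_l = 0, ±1)
(f) forbidden — Δl = +4 (E1 requires Δl = ±1)
(g) allowed
(h) forbidden — Δl = -2 (E1 requires Δl = ±1); Δm_l = -4 (E1 requires Δm_l = 0, ±1)
(i) forbidden — Δl = +3 (E1 requires Δl = ±1)
Total allowed: 2 of 9.

2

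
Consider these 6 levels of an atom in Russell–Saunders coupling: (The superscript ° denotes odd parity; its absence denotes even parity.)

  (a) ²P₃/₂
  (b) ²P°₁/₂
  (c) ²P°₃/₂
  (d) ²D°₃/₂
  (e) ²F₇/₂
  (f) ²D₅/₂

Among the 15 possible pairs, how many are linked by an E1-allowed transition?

5

(a)–(b): allowed.
(a)–(c): allowed.
(a)–(d): allowed.
(a)–(e): forbidden (parity, ΔL, ΔJ).
(a)–(f): forbidden (parity).
(b)–(c): forbidden (parity).
(b)–(d): forbidden (parity).
(b)–(e): forbidden (ΔL, ΔJ).
(b)–(f): forbidden (ΔJ).
(c)–(d): forbidden (parity).
(c)–(e): forbidden (ΔL, ΔJ).
(c)–(f): allowed.
(d)–(e): forbidden (ΔJ).
(d)–(f): allowed.
(e)–(f): forbidden (parity).
Allowed pairs: 5 of 15.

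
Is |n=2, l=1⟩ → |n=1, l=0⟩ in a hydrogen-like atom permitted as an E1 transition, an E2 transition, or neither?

E1

Δl = 0 − 1 = -1; l_i + l_f = 1.
E1 (Δl = ±1): satisfied.
E2 (Δl = 0,±2, l_i+l_f ≥ 2): not satisfied.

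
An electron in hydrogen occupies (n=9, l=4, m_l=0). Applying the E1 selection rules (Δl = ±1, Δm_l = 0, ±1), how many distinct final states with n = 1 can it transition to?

E1 requires l_f ∈ {3, 5}, but neither lies in [0, 0], so no final state is reachable.
Total: 0.

0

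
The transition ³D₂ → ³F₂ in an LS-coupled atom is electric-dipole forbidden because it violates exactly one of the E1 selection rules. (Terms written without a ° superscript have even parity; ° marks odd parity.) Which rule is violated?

Initial level: S=1, L=2, J=2, parity even. Final level: S=1, L=3, J=2, parity even.
Parity must change: even → even — ✗.
ΔS = 0: S: 1 → 1 — ✓.
ΔL = 0, ±1 (not L=0↔0): L: 2 → 3, ΔL = +1 — ✓.
ΔJ = 0, ±1 (not J=0↔0): J: 2 → 2, ΔJ = +0 — ✓.

parity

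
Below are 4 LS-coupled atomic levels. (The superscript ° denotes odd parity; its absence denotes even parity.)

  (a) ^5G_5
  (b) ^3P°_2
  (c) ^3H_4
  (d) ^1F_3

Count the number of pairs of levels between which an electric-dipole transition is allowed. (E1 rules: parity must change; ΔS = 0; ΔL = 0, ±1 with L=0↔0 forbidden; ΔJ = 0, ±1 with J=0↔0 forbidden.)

0

(a)–(b): forbidden (ΔS, ΔL, ΔJ).
(a)–(c): forbidden (parity, ΔS).
(a)–(d): forbidden (parity, ΔS, ΔJ).
(b)–(c): forbidden (ΔL, ΔJ).
(b)–(d): forbidden (ΔS, ΔL).
(c)–(d): forbidden (parity, ΔS, ΔL).
Allowed pairs: 0 of 6.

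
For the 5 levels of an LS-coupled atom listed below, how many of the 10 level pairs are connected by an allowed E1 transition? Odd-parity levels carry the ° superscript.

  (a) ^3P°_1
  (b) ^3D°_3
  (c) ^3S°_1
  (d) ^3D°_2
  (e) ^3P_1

(a)–(b): forbidden (parity, ΔJ).
(a)–(c): forbidden (parity).
(a)–(d): forbidden (parity).
(a)–(e): allowed.
(b)–(c): forbidden (parity, ΔL, ΔJ).
(b)–(d): forbidden (parity).
(b)–(e): forbidden (ΔJ).
(c)–(d): forbidden (parity, ΔL).
(c)–(e): allowed.
(d)–(e): allowed.
Allowed pairs: 3 of 10.

3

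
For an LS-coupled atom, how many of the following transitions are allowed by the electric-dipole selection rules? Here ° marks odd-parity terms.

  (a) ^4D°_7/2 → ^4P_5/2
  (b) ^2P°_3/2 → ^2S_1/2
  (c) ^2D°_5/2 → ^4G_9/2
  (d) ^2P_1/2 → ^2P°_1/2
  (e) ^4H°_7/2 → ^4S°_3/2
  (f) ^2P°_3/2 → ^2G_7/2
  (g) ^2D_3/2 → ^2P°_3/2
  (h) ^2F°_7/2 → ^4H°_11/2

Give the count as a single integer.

4

(a) allowed
(b) allowed
(c) forbidden (ΔS, ΔL, ΔJ fail)
(d) allowed
(e) forbidden (parity, ΔL, ΔJ fail)
(f) forbidden (ΔL, ΔJ fail)
(g) allowed
(h) forbidden (parity, ΔS, ΔL, ΔJ fail)
Total allowed: 4 of 8.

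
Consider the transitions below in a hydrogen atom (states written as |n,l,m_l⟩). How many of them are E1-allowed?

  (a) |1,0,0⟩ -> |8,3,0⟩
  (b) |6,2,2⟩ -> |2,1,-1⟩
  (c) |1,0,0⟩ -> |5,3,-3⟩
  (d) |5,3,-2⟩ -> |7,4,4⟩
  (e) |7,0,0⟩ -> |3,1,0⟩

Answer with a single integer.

(a) forbidden — Δl = +3 (E1 requires Δl = ±1)
(b) forbidden — Δm_l = -3 (E1 requires Δm_l = 0, ±1)
(c) forbidden — Δl = +3 (E1 requires Δl = ±1); Δm_l = -3 (E1 requires Δm_l = 0, ±1)
(d) forbidden — Δm_l = +6 (E1 requires Δm_l = 0, ±1)
(e) allowed
Total allowed: 1 of 5.

1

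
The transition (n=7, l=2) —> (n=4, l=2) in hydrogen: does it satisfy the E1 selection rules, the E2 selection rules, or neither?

Δl = 2 − 2 = +0; l_i + l_f = 4.
E1 (Δl = ±1): not satisfied.
E2 (Δl = 0,±2, l_i+l_f ≥ 2): satisfied.

E2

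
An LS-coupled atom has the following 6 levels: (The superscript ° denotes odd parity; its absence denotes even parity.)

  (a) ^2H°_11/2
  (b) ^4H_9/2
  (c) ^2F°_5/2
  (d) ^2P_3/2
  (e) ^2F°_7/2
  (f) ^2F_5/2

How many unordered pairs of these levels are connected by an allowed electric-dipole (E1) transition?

(a)–(b): forbidden (ΔS).
(a)–(c): forbidden (parity, ΔL, ΔJ).
(a)–(d): forbidden (ΔL, ΔJ).
(a)–(e): forbidden (parity, ΔL, ΔJ).
(a)–(f): forbidden (ΔL, ΔJ).
(b)–(c): forbidden (ΔS, ΔL, ΔJ).
(b)–(d): forbidden (parity, ΔS, ΔL, ΔJ).
(b)–(e): forbidden (ΔS, ΔL).
(b)–(f): forbidden (parity, ΔS, ΔL, ΔJ).
(c)–(d): forbidden (ΔL).
(c)–(e): forbidden (parity).
(c)–(f): allowed.
(d)–(e): forbidden (ΔL, ΔJ).
(d)–(f): forbidden (parity, ΔL).
(e)–(f): allowed.
Allowed pairs: 2 of 15.

2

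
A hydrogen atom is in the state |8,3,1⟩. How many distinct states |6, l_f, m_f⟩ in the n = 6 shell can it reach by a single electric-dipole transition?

E1 requires Δl = ±1, so l_f ∈ {2, 4}; with 0 ≤ l_f ≤ n_f−1 = 5, the allowed l_f values are {2, 4}.
For l_f = 2: m_f ∈ {m_i−1, m_i, m_i+1} ∩ [−2, 2] = {0, 1, 2} → 3 states.
For l_f = 4: m_f ∈ {m_i−1, m_i, m_i+1} ∩ [−4, 4] = {0, 1, 2} → 3 states.
Total: 6.

6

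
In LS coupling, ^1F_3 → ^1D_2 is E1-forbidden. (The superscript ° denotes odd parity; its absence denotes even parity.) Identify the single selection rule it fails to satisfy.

Initial level: S=0, L=3, J=3, parity even. Final level: S=0, L=2, J=2, parity even.
ΔL = 0, ±1 (not L=0↔0): L: 3 → 2, ΔL = -1 — satisfied.
Parity must change: even → even — violated.
ΔJ = 0, ±1 (not J=0↔0): J: 3 → 2, ΔJ = -1 — satisfied.
ΔS = 0: S: 0 → 0 — satisfied.

parity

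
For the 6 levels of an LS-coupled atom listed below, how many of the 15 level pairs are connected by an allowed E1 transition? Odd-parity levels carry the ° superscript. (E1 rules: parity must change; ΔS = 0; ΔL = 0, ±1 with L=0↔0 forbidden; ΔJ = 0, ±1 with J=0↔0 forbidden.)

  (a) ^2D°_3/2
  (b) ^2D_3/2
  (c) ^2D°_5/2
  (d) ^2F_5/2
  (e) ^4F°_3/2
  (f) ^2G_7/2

4

(a)–(b): allowed.
(a)–(c): forbidden (parity).
(a)–(d): allowed.
(a)–(e): forbidden (parity, ΔS).
(a)–(f): forbidden (ΔL, ΔJ).
(b)–(c): allowed.
(b)–(d): forbidden (parity).
(b)–(e): forbidden (ΔS).
(b)–(f): forbidden (parity, ΔL, ΔJ).
(c)–(d): allowed.
(c)–(e): forbidden (parity, ΔS).
(c)–(f): forbidden (ΔL).
(d)–(e): forbidden (ΔS).
(d)–(f): forbidden (parity).
(e)–(f): forbidden (ΔS, ΔJ).
Allowed pairs: 4 of 15.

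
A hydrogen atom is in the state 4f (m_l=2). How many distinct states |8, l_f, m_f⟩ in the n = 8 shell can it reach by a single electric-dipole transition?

E1 requires Δl = ±1, so l_f ∈ {2, 4}; with 0 ≤ l_f ≤ n_f−1 = 7, the allowed l_f values are {2, 4}.
For l_f = 2: m_f ∈ {m_i−1, m_i, m_i+1} ∩ [−2, 2] = {1, 2} → 2 states.
For l_f = 4: m_f ∈ {m_i−1, m_i, m_i+1} ∩ [−4, 4] = {1, 2, 3} → 3 states.
Total: 5.

5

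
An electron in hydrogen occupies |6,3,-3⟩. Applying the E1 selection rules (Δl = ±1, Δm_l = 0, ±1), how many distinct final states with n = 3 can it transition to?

1

E1 requires Δl = ±1, so l_f ∈ {2, 4}; with 0 ≤ l_f ≤ n_f−1 = 2, the allowed l_f values are {2}.
For l_f = 2: m_f ∈ {m_i−1, m_i, m_i+1} ∩ [−2, 2] = {-2} → 1 state.
Total: 1.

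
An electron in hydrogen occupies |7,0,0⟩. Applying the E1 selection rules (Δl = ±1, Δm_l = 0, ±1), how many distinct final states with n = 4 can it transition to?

3

E1 requires Δl = ±1, so l_f ∈ {-1, 1}; with 0 ≤ l_f ≤ n_f−1 = 3, the allowed l_f values are {1}.
For l_f = 1: m_f ∈ {m_i−1, m_i, m_i+1} ∩ [−1, 1] = {-1, 0, 1} → 3 states.
Total: 3.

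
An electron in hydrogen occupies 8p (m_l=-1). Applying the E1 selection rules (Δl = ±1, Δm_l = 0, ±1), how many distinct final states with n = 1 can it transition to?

E1 requires Δl = ±1, so l_f ∈ {0, 2}; with 0 ≤ l_f ≤ n_f−1 = 0, the allowed l_f values are {0}.
For l_f = 0: m_f ∈ {m_i−1, m_i, m_i+1} ∩ [−0, 0] = {0} → 1 state.
Total: 1.

1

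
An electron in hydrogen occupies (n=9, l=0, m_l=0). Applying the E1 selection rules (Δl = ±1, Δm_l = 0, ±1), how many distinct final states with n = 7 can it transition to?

E1 requires Δl = ±1, so l_f ∈ {-1, 1}; with 0 ≤ l_f ≤ n_f−1 = 6, the allowed l_f values are {1}.
For l_f = 1: m_f ∈ {m_i−1, m_i, m_i+1} ∩ [−1, 1] = {-1, 0, 1} → 3 states.
Total: 3.

3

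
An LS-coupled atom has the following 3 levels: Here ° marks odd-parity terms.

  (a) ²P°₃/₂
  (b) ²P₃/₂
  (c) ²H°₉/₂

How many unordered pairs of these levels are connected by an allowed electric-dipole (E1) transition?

(a)–(b): allowed.
(a)–(c): forbidden (parity, ΔL, ΔJ).
(b)–(c): forbidden (ΔL, ΔJ).
Allowed pairs: 1 of 3.

1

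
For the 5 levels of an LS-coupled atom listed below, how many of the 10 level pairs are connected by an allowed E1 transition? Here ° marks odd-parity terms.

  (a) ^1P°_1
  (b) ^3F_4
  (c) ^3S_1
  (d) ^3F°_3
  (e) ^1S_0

2

(a)–(b): forbidden (ΔS, ΔL, ΔJ).
(a)–(c): forbidden (ΔS).
(a)–(d): forbidden (parity, ΔS, ΔL, ΔJ).
(a)–(e): allowed.
(b)–(c): forbidden (parity, ΔL, ΔJ).
(b)–(d): allowed.
(b)–(e): forbidden (parity, ΔS, ΔL, ΔJ).
(c)–(d): forbidden (ΔL, ΔJ).
(c)–(e): forbidden (parity, ΔS, ΔL).
(d)–(e): forbidden (ΔS, ΔL, ΔJ).
Allowed pairs: 2 of 10.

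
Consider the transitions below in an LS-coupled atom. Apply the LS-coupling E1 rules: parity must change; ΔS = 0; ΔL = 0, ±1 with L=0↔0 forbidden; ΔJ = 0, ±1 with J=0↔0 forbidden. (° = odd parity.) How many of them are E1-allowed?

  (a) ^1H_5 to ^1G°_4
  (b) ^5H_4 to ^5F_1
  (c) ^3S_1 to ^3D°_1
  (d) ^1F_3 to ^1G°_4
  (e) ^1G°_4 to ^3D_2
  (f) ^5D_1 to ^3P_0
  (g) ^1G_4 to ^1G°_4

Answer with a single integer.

(a) allowed
(b) forbidden (parity, ΔL, ΔJ fail)
(c) forbidden (ΔL fails)
(d) allowed
(e) forbidden (ΔS, ΔL, ΔJ fail)
(f) forbidden (parity, ΔS fail)
(g) allowed
Total allowed: 3 of 7.

3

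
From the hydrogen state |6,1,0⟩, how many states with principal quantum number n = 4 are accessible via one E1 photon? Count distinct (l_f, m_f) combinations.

E1 requires Δl = ±1, so l_f ∈ {0, 2}; with 0 ≤ l_f ≤ n_f−1 = 3, the allowed l_f values are {0, 2}.
For l_f = 0: m_f ∈ {m_i−1, m_i, m_i+1} ∩ [−0, 0] = {0} → 1 state.
For l_f = 2: m_f ∈ {m_i−1, m_i, m_i+1} ∩ [−2, 2] = {-1, 0, 1} → 3 states.
Total: 4.

4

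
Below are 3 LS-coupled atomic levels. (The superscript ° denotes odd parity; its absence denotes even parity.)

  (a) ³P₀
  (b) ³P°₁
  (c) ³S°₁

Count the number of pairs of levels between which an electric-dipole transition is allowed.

(a)–(b): allowed.
(a)–(c): allowed.
(b)–(c): forbidden (parity).
Allowed pairs: 2 of 3.

2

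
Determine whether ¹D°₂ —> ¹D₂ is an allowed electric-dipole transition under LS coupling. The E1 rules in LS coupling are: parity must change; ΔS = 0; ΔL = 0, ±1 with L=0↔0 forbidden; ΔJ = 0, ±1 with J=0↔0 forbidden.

allowed

Initial level: S=0, L=2, J=2, parity odd. Final level: S=0, L=2, J=2, parity even.
ΔJ = 0, ±1 (not J=0↔0): J: 2 → 2, ΔJ = +0 — passes.
ΔS = 0: S: 0 → 0 — passes.
Parity must change: odd → even — passes.
ΔL = 0, ±1 (not L=0↔0): L: 2 → 2, ΔL = +0 — passes.
All four E1 rules are satisfied.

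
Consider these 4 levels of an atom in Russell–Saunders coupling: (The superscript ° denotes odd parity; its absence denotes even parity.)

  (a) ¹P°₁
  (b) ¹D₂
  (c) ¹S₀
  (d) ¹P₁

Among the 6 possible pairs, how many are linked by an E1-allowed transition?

3

(a)–(b): allowed.
(a)–(c): allowed.
(a)–(d): allowed.
(b)–(c): forbidden (parity, ΔL, ΔJ).
(b)–(d): forbidden (parity).
(c)–(d): forbidden (parity).
Allowed pairs: 3 of 6.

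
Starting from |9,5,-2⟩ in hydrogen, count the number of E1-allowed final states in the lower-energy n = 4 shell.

E1 requires l_f ∈ {4, 6}, but neither lies in [0, 3], so no final state is reachable.
Total: 0.

0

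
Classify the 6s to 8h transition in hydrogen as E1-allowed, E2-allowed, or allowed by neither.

Δl = 5 − 0 = +5; l_i + l_f = 5.
E1 (Δl = ±1): not satisfied.
E2 (Δl = 0,±2, l_i+l_f ≥ 2): not satisfied.

neither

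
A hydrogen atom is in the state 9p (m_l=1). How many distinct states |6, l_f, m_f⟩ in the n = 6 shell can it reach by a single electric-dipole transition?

E1 requires Δl = ±1, so l_f ∈ {0, 2}; with 0 ≤ l_f ≤ n_f−1 = 5, the allowed l_f values are {0, 2}.
For l_f = 0: m_f ∈ {m_i−1, m_i, m_i+1} ∩ [−0, 0] = {0} → 1 state.
For l_f = 2: m_f ∈ {m_i−1, m_i, m_i+1} ∩ [−2, 2] = {0, 1, 2} → 3 states.
Total: 4.

4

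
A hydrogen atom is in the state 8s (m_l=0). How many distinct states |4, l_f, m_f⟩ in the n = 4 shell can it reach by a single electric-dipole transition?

E1 requires Δl = ±1, so l_f ∈ {-1, 1}; with 0 ≤ l_f ≤ n_f−1 = 3, the allowed l_f values are {1}.
For l_f = 1: m_f ∈ {m_i−1, m_i, m_i+1} ∩ [−1, 1] = {-1, 0, 1} → 3 states.
Total: 3.

3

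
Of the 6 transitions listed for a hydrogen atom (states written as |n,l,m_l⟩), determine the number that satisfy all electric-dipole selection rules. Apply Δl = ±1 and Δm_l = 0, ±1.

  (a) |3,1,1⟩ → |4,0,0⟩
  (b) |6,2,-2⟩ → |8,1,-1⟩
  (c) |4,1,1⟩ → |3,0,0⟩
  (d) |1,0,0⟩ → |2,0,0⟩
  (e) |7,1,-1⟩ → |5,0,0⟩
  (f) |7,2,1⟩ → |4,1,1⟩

(a) allowed
(b) allowed
(c) allowed
(d) forbidden — Δl = +0 (E1 requires Δl = ±1)
(e) allowed
(f) allowed
Total allowed: 5 of 6.

5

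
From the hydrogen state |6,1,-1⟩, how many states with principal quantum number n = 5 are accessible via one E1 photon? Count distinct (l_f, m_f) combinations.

4

E1 requires Δl = ±1, so l_f ∈ {0, 2}; with 0 ≤ l_f ≤ n_f−1 = 4, the allowed l_f values are {0, 2}.
For l_f = 0: m_f ∈ {m_i−1, m_i, m_i+1} ∩ [−0, 0] = {0} → 1 state.
For l_f = 2: m_f ∈ {m_i−1, m_i, m_i+1} ∩ [−2, 2] = {-2, -1, 0} → 3 states.
Total: 4.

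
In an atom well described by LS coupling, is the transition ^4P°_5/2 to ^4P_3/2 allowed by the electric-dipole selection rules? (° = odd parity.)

allowed

ΔS = 0: S: 3/2 → 3/2 — ✓.
Parity must change: odd → even — ✓.
ΔJ = 0, ±1 (not J=0↔0): J: 5/2 → 3/2, ΔJ = -1 — ✓.
ΔL = 0, ±1 (not L=0↔0): L: 1 → 1, ΔL = +0 — ✓.
All four E1 rules are satisfied.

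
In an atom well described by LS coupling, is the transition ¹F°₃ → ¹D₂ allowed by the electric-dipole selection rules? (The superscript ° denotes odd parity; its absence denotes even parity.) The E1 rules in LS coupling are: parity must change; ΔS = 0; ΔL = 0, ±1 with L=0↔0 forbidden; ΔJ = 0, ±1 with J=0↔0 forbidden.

allowed

ΔS = 0: S: 0 → 0 — passes.
ΔL = 0, ±1 (not L=0↔0): L: 3 → 2, ΔL = -1 — passes.
ΔJ = 0, ±1 (not J=0↔0): J: 3 → 2, ΔJ = -1 — passes.
Parity must change: odd → even — passes.
All four E1 rules are satisfied.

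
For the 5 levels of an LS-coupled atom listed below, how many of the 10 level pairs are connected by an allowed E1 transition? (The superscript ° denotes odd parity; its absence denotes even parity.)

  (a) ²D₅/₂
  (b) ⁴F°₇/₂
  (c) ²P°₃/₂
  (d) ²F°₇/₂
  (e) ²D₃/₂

3

(a)–(b): forbidden (ΔS).
(a)–(c): allowed.
(a)–(d): allowed.
(a)–(e): forbidden (parity).
(b)–(c): forbidden (parity, ΔS, ΔL, ΔJ).
(b)–(d): forbidden (parity, ΔS).
(b)–(e): forbidden (ΔS, ΔJ).
(c)–(d): forbidden (parity, ΔL, ΔJ).
(c)–(e): allowed.
(d)–(e): forbidden (ΔJ).
Allowed pairs: 3 of 10.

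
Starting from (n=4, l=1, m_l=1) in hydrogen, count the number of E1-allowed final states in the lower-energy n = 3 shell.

E1 requires Δl = ±1, so l_f ∈ {0, 2}; with 0 ≤ l_f ≤ n_f−1 = 2, the allowed l_f values are {0, 2}.
For l_f = 0: m_f ∈ {m_i−1, m_i, m_i+1} ∩ [−0, 0] = {0} → 1 state.
For l_f = 2: m_f ∈ {m_i−1, m_i, m_i+1} ∩ [−2, 2] = {0, 1, 2} → 3 states.
Total: 4.

4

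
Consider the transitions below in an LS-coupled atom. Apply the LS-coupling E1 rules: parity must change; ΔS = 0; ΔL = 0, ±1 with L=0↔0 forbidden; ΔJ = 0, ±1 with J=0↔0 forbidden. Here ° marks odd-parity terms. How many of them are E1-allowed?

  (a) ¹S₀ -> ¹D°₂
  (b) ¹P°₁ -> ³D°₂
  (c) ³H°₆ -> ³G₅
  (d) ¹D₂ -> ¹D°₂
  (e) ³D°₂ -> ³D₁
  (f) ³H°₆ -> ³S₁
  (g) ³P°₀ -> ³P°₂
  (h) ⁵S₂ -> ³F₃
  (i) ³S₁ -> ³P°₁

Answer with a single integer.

4

(a) forbidden (ΔL, ΔJ fail)
(b) forbidden (parity, ΔS fail)
(c) allowed
(d) allowed
(e) allowed
(f) forbidden (ΔL, ΔJ fail)
(g) forbidden (parity, ΔJ fail)
(h) forbidden (parity, ΔS, ΔL fail)
(i) allowed
Total allowed: 4 of 9.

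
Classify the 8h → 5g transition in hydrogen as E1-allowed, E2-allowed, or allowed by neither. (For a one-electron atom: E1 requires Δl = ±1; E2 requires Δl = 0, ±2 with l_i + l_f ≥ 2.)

E1

Δl = 4 − 5 = -1; l_i + l_f = 9.
E1 (Δl = ±1): satisfied.
E2 (Δl = 0,±2, l_i+l_f ≥ 2): not satisfied.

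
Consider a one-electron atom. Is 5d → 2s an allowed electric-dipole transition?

Initial l = 2, final l = 0, so Δl = -2. E1 requires Δl = ±1: fails.
The transition is electric-dipole forbidden.

forbidden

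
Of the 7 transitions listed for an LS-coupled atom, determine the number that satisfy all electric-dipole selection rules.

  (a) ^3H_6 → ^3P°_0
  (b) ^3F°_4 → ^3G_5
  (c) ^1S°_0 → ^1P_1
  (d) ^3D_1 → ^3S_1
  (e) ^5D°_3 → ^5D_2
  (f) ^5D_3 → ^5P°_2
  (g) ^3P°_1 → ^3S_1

5

(a) forbidden (ΔL, ΔJ fail)
(b) allowed
(c) allowed
(d) forbidden (parity, ΔL fail)
(e) allowed
(f) allowed
(g) allowed
Total allowed: 5 of 7.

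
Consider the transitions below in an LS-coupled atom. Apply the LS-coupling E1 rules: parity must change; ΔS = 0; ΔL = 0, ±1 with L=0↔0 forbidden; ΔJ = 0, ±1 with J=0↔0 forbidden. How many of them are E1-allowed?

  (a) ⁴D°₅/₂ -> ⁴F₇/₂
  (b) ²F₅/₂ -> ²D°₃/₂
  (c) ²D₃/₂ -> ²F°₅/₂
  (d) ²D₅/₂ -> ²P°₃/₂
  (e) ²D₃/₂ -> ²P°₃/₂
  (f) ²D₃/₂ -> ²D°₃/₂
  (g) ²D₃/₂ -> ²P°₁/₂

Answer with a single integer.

7

(a) allowed
(b) allowed
(c) allowed
(d) allowed
(e) allowed
(f) allowed
(g) allowed
Total allowed: 7 of 7.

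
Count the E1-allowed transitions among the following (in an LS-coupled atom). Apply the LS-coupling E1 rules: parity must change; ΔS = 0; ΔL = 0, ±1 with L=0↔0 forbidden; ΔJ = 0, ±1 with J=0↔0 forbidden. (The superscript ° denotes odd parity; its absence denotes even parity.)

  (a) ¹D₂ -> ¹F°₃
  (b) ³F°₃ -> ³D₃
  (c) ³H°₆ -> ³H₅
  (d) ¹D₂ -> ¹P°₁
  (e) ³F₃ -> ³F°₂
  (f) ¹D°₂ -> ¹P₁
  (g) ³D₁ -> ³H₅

(a) allowed
(b) allowed
(c) allowed
(d) allowed
(e) allowed
(f) allowed
(g) forbidden (parity, ΔL, ΔJ fail)
Total allowed: 6 of 7.

6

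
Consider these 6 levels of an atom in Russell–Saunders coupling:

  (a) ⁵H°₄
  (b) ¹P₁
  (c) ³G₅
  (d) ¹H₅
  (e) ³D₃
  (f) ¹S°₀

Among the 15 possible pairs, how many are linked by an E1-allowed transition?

(a)–(b): forbidden (ΔS, ΔL, ΔJ).
(a)–(c): forbidden (ΔS).
(a)–(d): forbidden (ΔS).
(a)–(e): forbidden (ΔS, ΔL).
(a)–(f): forbidden (parity, ΔS, ΔL, ΔJ).
(b)–(c): forbidden (parity, ΔS, ΔL, ΔJ).
(b)–(d): forbidden (parity, ΔL, ΔJ).
(b)–(e): forbidden (parity, ΔS, ΔJ).
(b)–(f): allowed.
(c)–(d): forbidden (parity, ΔS).
(c)–(e): forbidden (parity, ΔL, ΔJ).
(c)–(f): forbidden (ΔS, ΔL, ΔJ).
(d)–(e): forbidden (parity, ΔS, ΔL, ΔJ).
(d)–(f): forbidden (ΔL, ΔJ).
(e)–(f): forbidden (ΔS, ΔL, ΔJ).
Allowed pairs: 1 of 15.

1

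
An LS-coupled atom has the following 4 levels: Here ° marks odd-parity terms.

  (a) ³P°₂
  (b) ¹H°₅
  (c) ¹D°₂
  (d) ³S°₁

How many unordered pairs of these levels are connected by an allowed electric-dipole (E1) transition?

(a)–(b): forbidden (parity, ΔS, ΔL, ΔJ).
(a)–(c): forbidden (parity, ΔS).
(a)–(d): forbidden (parity).
(b)–(c): forbidden (parity, ΔL, ΔJ).
(b)–(d): forbidden (parity, ΔS, ΔL, ΔJ).
(c)–(d): forbidden (parity, ΔS, ΔL).
Allowed pairs: 0 of 6.

0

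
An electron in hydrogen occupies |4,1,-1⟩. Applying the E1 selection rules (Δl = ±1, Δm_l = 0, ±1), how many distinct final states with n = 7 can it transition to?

4

E1 requires Δl = ±1, so l_f ∈ {0, 2}; with 0 ≤ l_f ≤ n_f−1 = 6, the allowed l_f values are {0, 2}.
For l_f = 0: m_f ∈ {m_i−1, m_i, m_i+1} ∩ [−0, 0] = {0} → 1 state.
For l_f = 2: m_f ∈ {m_i−1, m_i, m_i+1} ∩ [−2, 2] = {-2, -1, 0} → 3 states.
Total: 4.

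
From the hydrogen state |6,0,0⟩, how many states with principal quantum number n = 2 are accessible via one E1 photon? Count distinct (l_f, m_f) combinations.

E1 requires Δl = ±1, so l_f ∈ {-1, 1}; with 0 ≤ l_f ≤ n_f−1 = 1, the allowed l_f values are {1}.
For l_f = 1: m_f ∈ {m_i−1, m_i, m_i+1} ∩ [−1, 1] = {-1, 0, 1} → 3 states.
Total: 3.

3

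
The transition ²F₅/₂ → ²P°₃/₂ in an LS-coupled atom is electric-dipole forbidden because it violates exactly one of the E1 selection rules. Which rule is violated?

the ΔL = 0, ±1 rule

Parity must change: even → odd — ✓.
ΔS = 0: S: 1/2 → 1/2 — ✓.
ΔL = 0, ±1 (not L=0↔0): L: 3 → 1, ΔL = -2 — ✗.
ΔJ = 0, ±1 (not J=0↔0): J: 5/2 → 3/2, ΔJ = -1 — ✓.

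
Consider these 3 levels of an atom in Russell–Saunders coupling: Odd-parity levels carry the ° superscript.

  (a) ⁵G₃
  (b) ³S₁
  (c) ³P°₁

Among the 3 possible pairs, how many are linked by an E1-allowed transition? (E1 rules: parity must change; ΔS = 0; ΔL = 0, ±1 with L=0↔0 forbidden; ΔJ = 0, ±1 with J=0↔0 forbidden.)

1

(a)–(b): forbidden (parity, ΔS, ΔL, ΔJ).
(a)–(c): forbidden (ΔS, ΔL, ΔJ).
(b)–(c): allowed.
Allowed pairs: 1 of 3.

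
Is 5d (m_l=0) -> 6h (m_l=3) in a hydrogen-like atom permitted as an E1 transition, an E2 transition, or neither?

neither

Δl = 5 − 2 = +3; l_i + l_f = 7.
Δm_l = +3.
E1 (Δl = ±1, |Δm_l| ≤ 1): not satisfied.
E2 (Δl = 0,±2, l_i+l_f ≥ 2, |Δm_l| ≤ 2): not satisfied.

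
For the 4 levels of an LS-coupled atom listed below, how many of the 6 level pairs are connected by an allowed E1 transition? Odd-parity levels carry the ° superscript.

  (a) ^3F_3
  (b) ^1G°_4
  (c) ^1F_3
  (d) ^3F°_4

2

(a)–(b): forbidden (ΔS).
(a)–(c): forbidden (parity, ΔS).
(a)–(d): allowed.
(b)–(c): allowed.
(b)–(d): forbidden (parity, ΔS).
(c)–(d): forbidden (ΔS).
Allowed pairs: 2 of 6.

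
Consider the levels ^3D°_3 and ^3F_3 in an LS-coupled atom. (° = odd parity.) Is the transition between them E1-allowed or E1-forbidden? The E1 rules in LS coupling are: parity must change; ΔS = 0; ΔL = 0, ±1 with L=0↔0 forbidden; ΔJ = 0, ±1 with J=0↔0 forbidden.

allowed

Initial level: S=1, L=2, J=3, parity odd. Final level: S=1, L=3, J=3, parity even.
Parity must change: odd → even — passes.
ΔS = 0: S: 1 → 1 — passes.
ΔL = 0, ±1 (not L=0↔0): L: 2 → 3, ΔL = +1 — passes.
ΔJ = 0, ±1 (not J=0↔0): J: 3 → 3, ΔJ = +0 — passes.
All four E1 rules are satisfied.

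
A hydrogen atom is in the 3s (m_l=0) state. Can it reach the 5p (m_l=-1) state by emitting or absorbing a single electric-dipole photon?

Δl = 1 − 0 = +1; the E1 rule Δl = ±1 is passes.
Δm_l = -1 − (0) = -1. E1 requires Δm_l = 0, ±1: passes.
All E1 selection rules are satisfied.

allowed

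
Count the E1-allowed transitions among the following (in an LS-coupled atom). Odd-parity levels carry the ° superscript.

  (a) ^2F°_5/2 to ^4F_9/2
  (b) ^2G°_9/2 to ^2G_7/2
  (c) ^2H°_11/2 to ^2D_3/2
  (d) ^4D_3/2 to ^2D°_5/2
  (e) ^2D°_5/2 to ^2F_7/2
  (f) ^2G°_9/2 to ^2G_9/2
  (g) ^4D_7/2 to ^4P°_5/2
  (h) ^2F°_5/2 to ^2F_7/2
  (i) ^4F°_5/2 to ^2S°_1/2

5

(a) forbidden (ΔS, ΔJ fail)
(b) allowed
(c) forbidden (ΔL, ΔJ fail)
(d) forbidden (ΔS fails)
(e) allowed
(f) allowed
(g) allowed
(h) allowed
(i) forbidden (parity, ΔS, ΔL, ΔJ fail)
Total allowed: 5 of 9.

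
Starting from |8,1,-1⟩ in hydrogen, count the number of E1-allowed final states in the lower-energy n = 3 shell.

4

E1 requires Δl = ±1, so l_f ∈ {0, 2}; with 0 ≤ l_f ≤ n_f−1 = 2, the allowed l_f values are {0, 2}.
For l_f = 0: m_f ∈ {m_i−1, m_i, m_i+1} ∩ [−0, 0] = {0} → 1 state.
For l_f = 2: m_f ∈ {m_i−1, m_i, m_i+1} ∩ [−2, 2] = {-2, -1, 0} → 3 states.
Total: 4.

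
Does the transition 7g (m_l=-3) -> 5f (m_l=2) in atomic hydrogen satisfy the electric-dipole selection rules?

Initial l = 4, final l = 3, so Δl = -1. E1 requires Δl = ±1: passes.
Δm_l = 2 − (-3) = +5. E1 requires Δm_l = 0, ±1: fails.
The transition is electric-dipole forbidden.

forbidden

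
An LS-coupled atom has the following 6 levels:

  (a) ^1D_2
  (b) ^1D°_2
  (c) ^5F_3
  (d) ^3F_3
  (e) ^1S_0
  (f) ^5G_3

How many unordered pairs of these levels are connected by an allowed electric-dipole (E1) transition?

(a)–(b): allowed.
(a)–(c): forbidden (parity, ΔS).
(a)–(d): forbidden (parity, ΔS).
(a)–(e): forbidden (parity, ΔL, ΔJ).
(a)–(f): forbidden (parity, ΔS, ΔL).
(b)–(c): forbidden (ΔS).
(b)–(d): forbidden (ΔS).
(b)–(e): forbidden (ΔL, ΔJ).
(b)–(f): forbidden (ΔS, ΔL).
(c)–(d): forbidden (parity, ΔS).
(c)–(e): forbidden (parity, ΔS, ΔL, ΔJ).
(c)–(f): forbidden (parity).
(d)–(e): forbidden (parity, ΔS, ΔL, ΔJ).
(d)–(f): forbidden (parity, ΔS).
(e)–(f): forbidden (parity, ΔS, ΔL, ΔJ).
Allowed pairs: 1 of 15.

1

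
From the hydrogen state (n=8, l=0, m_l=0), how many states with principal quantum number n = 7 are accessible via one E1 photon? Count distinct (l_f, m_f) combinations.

3

E1 requires Δl = ±1, so l_f ∈ {-1, 1}; with 0 ≤ l_f ≤ n_f−1 = 6, the allowed l_f values are {1}.
For l_f = 1: m_f ∈ {m_i−1, m_i, m_i+1} ∩ [−1, 1] = {-1, 0, 1} → 3 states.
Total: 3.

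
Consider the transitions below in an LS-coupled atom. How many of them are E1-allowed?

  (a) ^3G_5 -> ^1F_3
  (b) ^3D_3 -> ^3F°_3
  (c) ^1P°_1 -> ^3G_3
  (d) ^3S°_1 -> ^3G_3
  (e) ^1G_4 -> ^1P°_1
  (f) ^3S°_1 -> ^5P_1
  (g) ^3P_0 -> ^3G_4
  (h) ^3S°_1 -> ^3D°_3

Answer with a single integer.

(a) forbidden (parity, ΔS, ΔJ fail)
(b) allowed
(c) forbidden (ΔS, ΔL, ΔJ fail)
(d) forbidden (ΔL, ΔJ fail)
(e) forbidden (ΔL, ΔJ fail)
(f) forbidden (ΔS fails)
(g) forbidden (parity, ΔL, ΔJ fail)
(h) forbidden (parity, ΔL, ΔJ fail)
Total allowed: 1 of 8.

1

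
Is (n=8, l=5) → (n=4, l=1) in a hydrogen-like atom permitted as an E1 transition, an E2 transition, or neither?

neither

Δl = 1 − 5 = -4; l_i + l_f = 6.
E1 (Δl = ±1): not satisfied.
E2 (Δl = 0,±2, l_i+l_f ≥ 2): not satisfied.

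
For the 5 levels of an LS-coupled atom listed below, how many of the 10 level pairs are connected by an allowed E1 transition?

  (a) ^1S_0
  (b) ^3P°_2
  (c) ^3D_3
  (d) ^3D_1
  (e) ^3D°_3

(a)–(b): forbidden (ΔS, ΔJ).
(a)–(c): forbidden (parity, ΔS, ΔL, ΔJ).
(a)–(d): forbidden (parity, ΔS, ΔL).
(a)–(e): forbidden (ΔS, ΔL, ΔJ).
(b)–(c): allowed.
(b)–(d): allowed.
(b)–(e): forbidden (parity).
(c)–(d): forbidden (parity, ΔJ).
(c)–(e): allowed.
(d)–(e): forbidden (ΔJ).
Allowed pairs: 3 of 10.

3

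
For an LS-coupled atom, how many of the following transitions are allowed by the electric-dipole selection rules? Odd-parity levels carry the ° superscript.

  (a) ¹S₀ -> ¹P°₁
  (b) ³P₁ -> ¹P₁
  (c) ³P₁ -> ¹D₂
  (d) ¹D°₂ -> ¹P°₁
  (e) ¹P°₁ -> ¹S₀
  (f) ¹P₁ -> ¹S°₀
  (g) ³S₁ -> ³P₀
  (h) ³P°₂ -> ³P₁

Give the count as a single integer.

4

(a) allowed
(b) forbidden (parity, ΔS fail)
(c) forbidden (parity, ΔS fail)
(d) forbidden (parity fails)
(e) allowed
(f) allowed
(g) forbidden (parity fails)
(h) allowed
Total allowed: 4 of 8.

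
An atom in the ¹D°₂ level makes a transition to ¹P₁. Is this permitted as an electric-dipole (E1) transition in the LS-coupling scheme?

Initial level: S=0, L=2, J=2, parity odd. Final level: S=0, L=1, J=1, parity even.
Parity must change: odd → even — satisfied.
ΔS = 0: S: 0 → 0 — satisfied.
ΔL = 0, ±1 (not L=0↔0): L: 2 → 1, ΔL = -1 — satisfied.
ΔJ = 0, ±1 (not J=0↔0): J: 2 → 1, ΔJ = -1 — satisfied.
All four E1 rules are satisfied.

allowed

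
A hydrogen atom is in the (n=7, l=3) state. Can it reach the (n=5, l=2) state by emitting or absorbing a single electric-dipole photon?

l: 3 → 2 (Δl = -1). Δl = ±1 ✓.
All E1 selection rules are satisfied.

allowed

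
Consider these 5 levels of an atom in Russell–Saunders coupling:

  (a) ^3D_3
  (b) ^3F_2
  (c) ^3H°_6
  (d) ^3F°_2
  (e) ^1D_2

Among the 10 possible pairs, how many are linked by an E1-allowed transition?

2

(a)–(b): forbidden (parity).
(a)–(c): forbidden (ΔL, ΔJ).
(a)–(d): allowed.
(a)–(e): forbidden (parity, ΔS).
(b)–(c): forbidden (ΔL, ΔJ).
(b)–(d): allowed.
(b)–(e): forbidden (parity, ΔS).
(c)–(d): forbidden (parity, ΔL, ΔJ).
(c)–(e): forbidden (ΔS, ΔL, ΔJ).
(d)–(e): forbidden (ΔS).
Allowed pairs: 2 of 10.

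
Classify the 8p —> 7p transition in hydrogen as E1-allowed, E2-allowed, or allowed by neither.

E2

Δl = 1 − 1 = +0; l_i + l_f = 2.
E1 (Δl = ±1): not satisfied.
E2 (Δl = 0,±2, l_i+l_f ≥ 2): satisfied.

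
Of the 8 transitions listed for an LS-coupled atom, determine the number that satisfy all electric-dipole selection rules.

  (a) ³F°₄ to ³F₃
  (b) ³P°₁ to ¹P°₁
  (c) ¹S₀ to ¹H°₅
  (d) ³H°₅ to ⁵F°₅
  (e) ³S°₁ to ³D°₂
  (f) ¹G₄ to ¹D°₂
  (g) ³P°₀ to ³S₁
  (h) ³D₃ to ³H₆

2

(a) allowed
(b) forbidden (parity, ΔS fail)
(c) forbidden (ΔL, ΔJ fail)
(d) forbidden (parity, ΔS, ΔL fail)
(e) forbidden (parity, ΔL fail)
(f) forbidden (ΔL, ΔJ fail)
(g) allowed
(h) forbidden (parity, ΔL, ΔJ fail)
Total allowed: 2 of 8.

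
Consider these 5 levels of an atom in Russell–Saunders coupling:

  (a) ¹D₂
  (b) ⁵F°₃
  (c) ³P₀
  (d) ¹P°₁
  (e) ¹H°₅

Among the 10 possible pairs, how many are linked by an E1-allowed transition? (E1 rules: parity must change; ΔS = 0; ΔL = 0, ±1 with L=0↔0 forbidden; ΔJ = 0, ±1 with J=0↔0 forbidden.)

(a)–(b): forbidden (ΔS).
(a)–(c): forbidden (parity, ΔS, ΔJ).
(a)–(d): allowed.
(a)–(e): forbidden (ΔL, ΔJ).
(b)–(c): forbidden (ΔS, ΔL, ΔJ).
(b)–(d): forbidden (parity, ΔS, ΔL, ΔJ).
(b)–(e): forbidden (parity, ΔS, ΔL, ΔJ).
(c)–(d): forbidden (ΔS).
(c)–(e): forbidden (ΔS, ΔL, ΔJ).
(d)–(e): forbidden (parity, ΔL, ΔJ).
Allowed pairs: 1 of 10.

1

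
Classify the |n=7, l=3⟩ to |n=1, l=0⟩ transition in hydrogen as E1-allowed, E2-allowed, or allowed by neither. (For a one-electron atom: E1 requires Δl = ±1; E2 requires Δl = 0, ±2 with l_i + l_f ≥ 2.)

Δl = 0 − 3 = -3; l_i + l_f = 3.
E1 (Δl = ±1): not satisfied.
E2 (Δl = 0,±2, l_i+l_f ≥ 2): not satisfied.

neither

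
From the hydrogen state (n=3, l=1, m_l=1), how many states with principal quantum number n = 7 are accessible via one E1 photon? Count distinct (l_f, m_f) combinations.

4

E1 requires Δl = ±1, so l_f ∈ {0, 2}; with 0 ≤ l_f ≤ n_f−1 = 6, the allowed l_f values are {0, 2}.
For l_f = 0: m_f ∈ {m_i−1, m_i, m_i+1} ∩ [−0, 0] = {0} → 1 state.
For l_f = 2: m_f ∈ {m_i−1, m_i, m_i+1} ∩ [−2, 2] = {0, 1, 2} → 3 states.
Total: 4.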